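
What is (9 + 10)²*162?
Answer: 58482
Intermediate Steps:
(9 + 10)²*162 = 19²*162 = 361*162 = 58482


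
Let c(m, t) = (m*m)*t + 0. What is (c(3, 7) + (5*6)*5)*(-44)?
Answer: -9372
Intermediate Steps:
c(m, t) = t*m² (c(m, t) = m²*t + 0 = t*m² + 0 = t*m²)
(c(3, 7) + (5*6)*5)*(-44) = (7*3² + (5*6)*5)*(-44) = (7*9 + 30*5)*(-44) = (63 + 150)*(-44) = 213*(-44) = -9372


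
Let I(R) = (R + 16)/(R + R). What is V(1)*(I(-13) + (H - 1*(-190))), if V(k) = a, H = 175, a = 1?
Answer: 9487/26 ≈ 364.88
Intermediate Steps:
V(k) = 1
I(R) = (16 + R)/(2*R) (I(R) = (16 + R)/((2*R)) = (16 + R)*(1/(2*R)) = (16 + R)/(2*R))
V(1)*(I(-13) + (H - 1*(-190))) = 1*((½)*(16 - 13)/(-13) + (175 - 1*(-190))) = 1*((½)*(-1/13)*3 + (175 + 190)) = 1*(-3/26 + 365) = 1*(9487/26) = 9487/26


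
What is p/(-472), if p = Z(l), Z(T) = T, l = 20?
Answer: -5/118 ≈ -0.042373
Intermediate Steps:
p = 20
p/(-472) = 20/(-472) = 20*(-1/472) = -5/118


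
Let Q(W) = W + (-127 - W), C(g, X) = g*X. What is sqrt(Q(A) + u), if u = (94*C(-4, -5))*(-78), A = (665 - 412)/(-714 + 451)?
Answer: I*sqrt(146767) ≈ 383.1*I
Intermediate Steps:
C(g, X) = X*g
A = -253/263 (A = 253/(-263) = 253*(-1/263) = -253/263 ≈ -0.96198)
u = -146640 (u = (94*(-5*(-4)))*(-78) = (94*20)*(-78) = 1880*(-78) = -146640)
Q(W) = -127
sqrt(Q(A) + u) = sqrt(-127 - 146640) = sqrt(-146767) = I*sqrt(146767)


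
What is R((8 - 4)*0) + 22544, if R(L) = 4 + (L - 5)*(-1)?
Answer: 22553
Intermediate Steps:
R(L) = 9 - L (R(L) = 4 + (-5 + L)*(-1) = 4 + (5 - L) = 9 - L)
R((8 - 4)*0) + 22544 = (9 - (8 - 4)*0) + 22544 = (9 - 4*0) + 22544 = (9 - 1*0) + 22544 = (9 + 0) + 22544 = 9 + 22544 = 22553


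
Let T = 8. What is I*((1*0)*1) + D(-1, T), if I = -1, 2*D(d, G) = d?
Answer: -½ ≈ -0.50000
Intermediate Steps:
D(d, G) = d/2
I*((1*0)*1) + D(-1, T) = -1*0 + (½)*(-1) = -0 - ½ = -1*0 - ½ = 0 - ½ = -½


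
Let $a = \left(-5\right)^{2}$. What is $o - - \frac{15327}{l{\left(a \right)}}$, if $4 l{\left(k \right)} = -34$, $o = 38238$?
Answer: $\frac{619392}{17} \approx 36435.0$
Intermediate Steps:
$a = 25$
$l{\left(k \right)} = - \frac{17}{2}$ ($l{\left(k \right)} = \frac{1}{4} \left(-34\right) = - \frac{17}{2}$)
$o - - \frac{15327}{l{\left(a \right)}} = 38238 - - \frac{15327}{- \frac{17}{2}} = 38238 - \left(-15327\right) \left(- \frac{2}{17}\right) = 38238 - \frac{30654}{17} = \frac{619392}{17}$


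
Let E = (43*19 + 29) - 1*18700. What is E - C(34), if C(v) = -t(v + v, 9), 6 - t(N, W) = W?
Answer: -17857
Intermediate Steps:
t(N, W) = 6 - W
C(v) = 3 (C(v) = -(6 - 1*9) = -(6 - 9) = -1*(-3) = 3)
E = -17854 (E = (817 + 29) - 18700 = 846 - 18700 = -17854)
E - C(34) = -17854 - 1*3 = -17854 - 3 = -17857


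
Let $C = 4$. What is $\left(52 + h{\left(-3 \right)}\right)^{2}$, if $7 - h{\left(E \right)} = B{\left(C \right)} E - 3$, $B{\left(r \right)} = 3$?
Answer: $5041$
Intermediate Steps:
$h{\left(E \right)} = 10 - 3 E$ ($h{\left(E \right)} = 7 - \left(3 E - 3\right) = 7 - \left(-3 + 3 E\right) = 10 - 3 E$)
$\left(52 + h{\left(-3 \right)}\right)^{2} = \left(52 + \left(10 - -9\right)\right)^{2} = \left(52 + \left(10 + 9\right)\right)^{2} = \left(52 + 19\right)^{2} = 71^{2} = 5041$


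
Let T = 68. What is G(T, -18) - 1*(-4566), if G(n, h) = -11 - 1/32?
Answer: 145759/32 ≈ 4555.0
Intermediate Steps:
G(n, h) = -353/32 (G(n, h) = -11 - 1*1/32 = -11 - 1/32 = -353/32)
G(T, -18) - 1*(-4566) = -353/32 - 1*(-4566) = -353/32 + 4566 = 145759/32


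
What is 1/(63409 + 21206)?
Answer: 1/84615 ≈ 1.1818e-5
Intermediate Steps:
1/(63409 + 21206) = 1/84615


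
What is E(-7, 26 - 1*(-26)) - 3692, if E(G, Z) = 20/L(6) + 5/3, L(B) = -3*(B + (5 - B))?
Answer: -11075/3 ≈ -3691.7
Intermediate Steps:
L(B) = -15 (L(B) = -3*5 = -15)
E(G, Z) = 1/3 (E(G, Z) = 20/(-15) + 5/3 = 20*(-1/15) + 5*(1/3) = -4/3 + 5/3 = 1/3)
E(-7, 26 - 1*(-26)) - 3692 = 1/3 - 3692 = -11075/3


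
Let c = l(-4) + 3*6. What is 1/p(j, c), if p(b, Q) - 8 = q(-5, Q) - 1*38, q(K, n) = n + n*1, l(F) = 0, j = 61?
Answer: ⅙ ≈ 0.16667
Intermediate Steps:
q(K, n) = 2*n (q(K, n) = n + n = 2*n)
c = 18 (c = 0 + 3*6 = 0 + 18 = 18)
p(b, Q) = -30 + 2*Q (p(b, Q) = 8 + (2*Q - 1*38) = 8 + (2*Q - 38) = 8 + (-38 + 2*Q) = -30 + 2*Q)
1/p(j, c) = 1/(-30 + 2*18) = 1/(-30 + 36) = 1/6 = ⅙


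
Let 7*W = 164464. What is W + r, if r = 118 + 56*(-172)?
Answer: 97866/7 ≈ 13981.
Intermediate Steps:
W = 164464/7 (W = (⅐)*164464 = 164464/7 ≈ 23495.)
r = -9514 (r = 118 - 9632 = -9514)
W + r = 164464/7 - 9514 = 97866/7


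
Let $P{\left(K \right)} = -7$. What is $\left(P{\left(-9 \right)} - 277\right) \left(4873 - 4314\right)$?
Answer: $-158756$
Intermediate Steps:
$\left(P{\left(-9 \right)} - 277\right) \left(4873 - 4314\right) = \left(-7 - 277\right) \left(4873 - 4314\right) = \left(-7 + \left(-384 + 107\right)\right) 559 = \left(-7 - 277\right) 559 = \left(-284\right) 559 = -158756$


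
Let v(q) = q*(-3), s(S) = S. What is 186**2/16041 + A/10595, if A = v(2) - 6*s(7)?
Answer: 121924884/56651465 ≈ 2.1522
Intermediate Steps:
v(q) = -3*q
A = -48 (A = -3*2 - 6*7 = -6 - 42 = -48)
186**2/16041 + A/10595 = 186**2/16041 - 48/10595 = 34596*(1/16041) - 48*1/10595 = 11532/5347 - 48/10595 = 121924884/56651465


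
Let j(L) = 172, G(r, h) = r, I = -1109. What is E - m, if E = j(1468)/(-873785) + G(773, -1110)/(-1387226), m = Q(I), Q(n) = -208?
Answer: 252123638206603/1212137270410 ≈ 208.00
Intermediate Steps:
m = -208
E = -914038677/1212137270410 (E = 172/(-873785) + 773/(-1387226) = 172*(-1/873785) + 773*(-1/1387226) = -172/873785 - 773/1387226 = -914038677/1212137270410 ≈ -0.00075407)
E - m = -914038677/1212137270410 - 1*(-208) = -914038677/1212137270410 + 208 = 252123638206603/1212137270410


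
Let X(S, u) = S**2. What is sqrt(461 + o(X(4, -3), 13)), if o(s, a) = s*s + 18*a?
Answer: sqrt(951) ≈ 30.838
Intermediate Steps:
o(s, a) = s**2 + 18*a
sqrt(461 + o(X(4, -3), 13)) = sqrt(461 + ((4**2)**2 + 18*13)) = sqrt(461 + (16**2 + 234)) = sqrt(461 + (256 + 234)) = sqrt(461 + 490) = sqrt(951)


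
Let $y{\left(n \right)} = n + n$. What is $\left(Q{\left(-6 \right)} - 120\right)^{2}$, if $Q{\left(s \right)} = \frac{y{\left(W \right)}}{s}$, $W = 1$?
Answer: $\frac{130321}{9} \approx 14480.0$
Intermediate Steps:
$y{\left(n \right)} = 2 n$
$Q{\left(s \right)} = \frac{2}{s}$ ($Q{\left(s \right)} = \frac{2 \cdot 1}{s} = \frac{2}{s}$)
$\left(Q{\left(-6 \right)} - 120\right)^{2} = \left(\frac{2}{-6} - 120\right)^{2} = \left(2 \left(- \frac{1}{6}\right) - 120\right)^{2} = \left(- \frac{1}{3} - 120\right)^{2} = \left(- \frac{361}{3}\right)^{2} = \frac{130321}{9}$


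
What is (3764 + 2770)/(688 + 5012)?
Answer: 1089/950 ≈ 1.1463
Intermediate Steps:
(3764 + 2770)/(688 + 5012) = 6534/5700 = 6534*(1/5700) = 1089/950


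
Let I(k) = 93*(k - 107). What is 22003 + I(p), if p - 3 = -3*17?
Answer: 7588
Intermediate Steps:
p = -48 (p = 3 - 3*17 = 3 - 51 = -48)
I(k) = -9951 + 93*k (I(k) = 93*(-107 + k) = -9951 + 93*k)
22003 + I(p) = 22003 + (-9951 + 93*(-48)) = 22003 + (-9951 - 4464) = 22003 - 14415 = 7588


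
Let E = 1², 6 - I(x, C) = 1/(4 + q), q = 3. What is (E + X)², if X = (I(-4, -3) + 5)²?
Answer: 33930625/2401 ≈ 14132.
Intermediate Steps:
I(x, C) = 41/7 (I(x, C) = 6 - 1/(4 + 3) = 6 - 1/7 = 6 - 1*⅐ = 6 - ⅐ = 41/7)
E = 1
X = 5776/49 (X = (41/7 + 5)² = (76/7)² = 5776/49 ≈ 117.88)
(E + X)² = (1 + 5776/49)² = (5825/49)² = 33930625/2401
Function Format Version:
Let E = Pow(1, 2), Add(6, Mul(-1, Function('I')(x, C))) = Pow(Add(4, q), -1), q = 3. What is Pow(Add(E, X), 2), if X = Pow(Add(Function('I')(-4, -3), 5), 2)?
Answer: Rational(33930625, 2401) ≈ 14132.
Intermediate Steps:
Function('I')(x, C) = Rational(41, 7) (Function('I')(x, C) = Add(6, Mul(-1, Pow(Add(4, 3), -1))) = Add(6, Mul(-1, Pow(7, -1))) = Add(6, Mul(-1, Rational(1, 7))) = Add(6, Rational(-1, 7)) = Rational(41, 7))
E = 1
X = Rational(5776, 49) (X = Pow(Add(Rational(41, 7), 5), 2) = Pow(Rational(76, 7), 2) = Rational(5776, 49) ≈ 117.88)
Pow(Add(E, X), 2) = Pow(Add(1, Rational(5776, 49)), 2) = Pow(Rational(5825, 49), 2) = Rational(33930625, 2401)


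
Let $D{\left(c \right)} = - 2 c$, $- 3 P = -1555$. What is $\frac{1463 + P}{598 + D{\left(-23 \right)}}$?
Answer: $\frac{1486}{483} \approx 3.0766$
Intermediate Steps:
$P = \frac{1555}{3}$ ($P = \left(- \frac{1}{3}\right) \left(-1555\right) = \frac{1555}{3} \approx 518.33$)
$\frac{1463 + P}{598 + D{\left(-23 \right)}} = \frac{1463 + \frac{1555}{3}}{598 - -46} = \frac{5944}{3 \left(598 + 46\right)} = \frac{5944}{3 \cdot 644} = \frac{5944}{3} \cdot \frac{1}{644} = \frac{1486}{483}$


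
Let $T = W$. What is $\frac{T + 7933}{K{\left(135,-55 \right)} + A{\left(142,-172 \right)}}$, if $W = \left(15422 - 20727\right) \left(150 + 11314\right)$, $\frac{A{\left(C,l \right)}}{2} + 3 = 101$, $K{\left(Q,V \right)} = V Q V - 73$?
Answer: $- \frac{20269529}{136166} \approx -148.86$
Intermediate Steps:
$K{\left(Q,V \right)} = -73 + Q V^{2}$ ($K{\left(Q,V \right)} = Q V V - 73 = Q V^{2} - 73 = -73 + Q V^{2}$)
$A{\left(C,l \right)} = 196$ ($A{\left(C,l \right)} = -6 + 2 \cdot 101 = -6 + 202 = 196$)
$W = -60816520$ ($W = \left(-5305\right) 11464 = -60816520$)
$T = -60816520$
$\frac{T + 7933}{K{\left(135,-55 \right)} + A{\left(142,-172 \right)}} = \frac{-60816520 + 7933}{\left(-73 + 135 \left(-55\right)^{2}\right) + 196} = - \frac{60808587}{\left(-73 + 135 \cdot 3025\right) + 196} = - \frac{60808587}{\left(-73 + 408375\right) + 196} = - \frac{60808587}{408302 + 196} = - \frac{60808587}{408498} = \left(-60808587\right) \frac{1}{408498} = - \frac{20269529}{136166}$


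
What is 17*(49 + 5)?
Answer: 918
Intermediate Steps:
17*(49 + 5) = 17*54 = 918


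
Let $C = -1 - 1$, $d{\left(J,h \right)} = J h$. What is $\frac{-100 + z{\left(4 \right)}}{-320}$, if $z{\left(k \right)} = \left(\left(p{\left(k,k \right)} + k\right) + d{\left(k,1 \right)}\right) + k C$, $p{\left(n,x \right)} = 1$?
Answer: $\frac{99}{320} \approx 0.30937$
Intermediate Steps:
$C = -2$
$z{\left(k \right)} = 1$ ($z{\left(k \right)} = \left(\left(1 + k\right) + k 1\right) + k \left(-2\right) = \left(\left(1 + k\right) + k\right) - 2 k = \left(1 + 2 k\right) - 2 k = 1$)
$\frac{-100 + z{\left(4 \right)}}{-320} = \frac{-100 + 1}{-320} = \left(- \frac{1}{320}\right) \left(-99\right) = \frac{99}{320}$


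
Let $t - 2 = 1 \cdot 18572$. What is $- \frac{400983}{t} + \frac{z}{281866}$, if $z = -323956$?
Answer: $- \frac{1608657203}{70748366} \approx -22.738$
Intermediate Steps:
$t = 18574$ ($t = 2 + 1 \cdot 18572 = 2 + 18572 = 18574$)
$- \frac{400983}{t} + \frac{z}{281866} = - \frac{400983}{18574} - \frac{323956}{281866} = \left(-400983\right) \frac{1}{18574} - \frac{161978}{140933} = - \frac{400983}{18574} - \frac{161978}{140933} = - \frac{1608657203}{70748366}$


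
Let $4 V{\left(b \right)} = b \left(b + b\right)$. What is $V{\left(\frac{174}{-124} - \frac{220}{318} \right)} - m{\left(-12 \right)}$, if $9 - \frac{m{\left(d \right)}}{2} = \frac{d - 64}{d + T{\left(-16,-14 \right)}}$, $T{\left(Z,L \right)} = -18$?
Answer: $- \frac{10435902499}{971801640} \approx -10.739$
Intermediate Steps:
$V{\left(b \right)} = \frac{b^{2}}{2}$ ($V{\left(b \right)} = \frac{b \left(b + b\right)}{4} = \frac{b 2 b}{4} = \frac{2 b^{2}}{4} = \frac{b^{2}}{2}$)
$m{\left(d \right)} = 18 - \frac{2 \left(-64 + d\right)}{-18 + d}$ ($m{\left(d \right)} = 18 - 2 \frac{d - 64}{d - 18} = 18 - 2 \frac{-64 + d}{-18 + d} = 18 - \frac{2 \left(-64 + d\right)}{-18 + d}$)
$V{\left(\frac{174}{-124} - \frac{220}{318} \right)} - m{\left(-12 \right)} = \frac{\left(\frac{174}{-124} - \frac{220}{318}\right)^{2}}{2} - \frac{4 \left(-49 + 4 \left(-12\right)\right)}{-18 - 12} = \frac{\left(174 \left(- \frac{1}{124}\right) - \frac{110}{159}\right)^{2}}{2} - \frac{4 \left(-49 - 48\right)}{-30} = \frac{\left(- \frac{87}{62} - \frac{110}{159}\right)^{2}}{2} - 4 \left(- \frac{1}{30}\right) \left(-97\right) = \frac{\left(- \frac{20653}{9858}\right)^{2}}{2} - \frac{194}{15} = \frac{1}{2} \cdot \frac{426546409}{97180164} - \frac{194}{15} = \frac{426546409}{194360328} - \frac{194}{15} = - \frac{10435902499}{971801640}$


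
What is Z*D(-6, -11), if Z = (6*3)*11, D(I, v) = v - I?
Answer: -990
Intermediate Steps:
Z = 198 (Z = 18*11 = 198)
Z*D(-6, -11) = 198*(-11 - 1*(-6)) = 198*(-11 + 6) = 198*(-5) = -990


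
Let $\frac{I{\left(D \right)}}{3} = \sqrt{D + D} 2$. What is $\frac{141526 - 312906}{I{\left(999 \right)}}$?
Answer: $- \frac{42845 \sqrt{222}}{999} \approx -639.02$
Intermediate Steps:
$I{\left(D \right)} = 6 \sqrt{2} \sqrt{D}$ ($I{\left(D \right)} = 3 \sqrt{D + D} 2 = 3 \sqrt{2 D} 2 = 3 \sqrt{2} \sqrt{D} 2 = 3 \cdot 2 \sqrt{2} \sqrt{D} = 6 \sqrt{2} \sqrt{D}$)
$\frac{141526 - 312906}{I{\left(999 \right)}} = \frac{141526 - 312906}{6 \sqrt{2} \sqrt{999}} = - \frac{171380}{6 \sqrt{2} \cdot 3 \sqrt{111}} = - \frac{171380}{18 \sqrt{222}} = - 171380 \frac{\sqrt{222}}{3996} = - \frac{42845 \sqrt{222}}{999}$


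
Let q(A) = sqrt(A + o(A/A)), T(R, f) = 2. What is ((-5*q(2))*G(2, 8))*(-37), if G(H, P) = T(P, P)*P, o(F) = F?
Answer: 2960*sqrt(3) ≈ 5126.9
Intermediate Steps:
q(A) = sqrt(1 + A) (q(A) = sqrt(A + A/A) = sqrt(A + 1) = sqrt(1 + A))
G(H, P) = 2*P
((-5*q(2))*G(2, 8))*(-37) = ((-5*sqrt(1 + 2))*(2*8))*(-37) = (-5*sqrt(3)*16)*(-37) = -80*sqrt(3)*(-37) = 2960*sqrt(3)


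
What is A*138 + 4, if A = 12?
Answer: 1660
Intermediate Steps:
A*138 + 4 = 12*138 + 4 = 1656 + 4 = 1660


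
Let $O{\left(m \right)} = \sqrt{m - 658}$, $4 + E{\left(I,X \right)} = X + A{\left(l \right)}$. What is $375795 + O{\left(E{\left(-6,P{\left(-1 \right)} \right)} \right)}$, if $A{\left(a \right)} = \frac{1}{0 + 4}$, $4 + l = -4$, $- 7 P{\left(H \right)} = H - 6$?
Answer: $375795 + \frac{i \sqrt{2643}}{2} \approx 3.758 \cdot 10^{5} + 25.705 i$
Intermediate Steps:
$P{\left(H \right)} = \frac{6}{7} - \frac{H}{7}$ ($P{\left(H \right)} = - \frac{H - 6}{7} = - \frac{-6 + H}{7} = \frac{6}{7} - \frac{H}{7}$)
$l = -8$ ($l = -4 - 4 = -8$)
$A{\left(a \right)} = \frac{1}{4}$
$E{\left(I,X \right)} = - \frac{15}{4} + X$ ($E{\left(I,X \right)} = -4 + \left(X + \frac{1}{4}\right) = -4 + \left(\frac{1}{4} + X\right) = - \frac{15}{4} + X$)
$O{\left(m \right)} = \sqrt{-658 + m}$
$375795 + O{\left(E{\left(-6,P{\left(-1 \right)} \right)} \right)} = 375795 + \sqrt{-658 + \left(- \frac{15}{4} + \left(\frac{6}{7} - - \frac{1}{7}\right)\right)} = 375795 + \sqrt{-658 + \left(- \frac{15}{4} + \left(\frac{6}{7} + \frac{1}{7}\right)\right)} = 375795 + \sqrt{-658 + \left(- \frac{15}{4} + 1\right)} = 375795 + \sqrt{-658 - \frac{11}{4}} = 375795 + \sqrt{- \frac{2643}{4}} = 375795 + \frac{i \sqrt{2643}}{2}$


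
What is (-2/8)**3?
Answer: -1/64 ≈ -0.015625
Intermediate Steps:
(-2/8)**3 = (-2*1/8)**3 = (-1/4)**3 = -1/64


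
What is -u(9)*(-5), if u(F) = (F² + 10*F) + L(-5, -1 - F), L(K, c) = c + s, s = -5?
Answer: 780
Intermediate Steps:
L(K, c) = -5 + c (L(K, c) = c - 5 = -5 + c)
u(F) = -6 + F² + 9*F (u(F) = (F² + 10*F) + (-5 + (-1 - F)) = (F² + 10*F) + (-6 - F) = -6 + F² + 9*F)
-u(9)*(-5) = -(-6 + 9² + 9*9)*(-5) = -(-6 + 81 + 81)*(-5) = -156*(-5) = -1*(-780) = 780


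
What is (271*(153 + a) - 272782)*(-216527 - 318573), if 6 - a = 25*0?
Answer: 122908724300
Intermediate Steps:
a = 6 (a = 6 - 25*0 = 6 - 1*0 = 6 + 0 = 6)
(271*(153 + a) - 272782)*(-216527 - 318573) = (271*(153 + 6) - 272782)*(-216527 - 318573) = (271*159 - 272782)*(-535100) = (43089 - 272782)*(-535100) = -229693*(-535100) = 122908724300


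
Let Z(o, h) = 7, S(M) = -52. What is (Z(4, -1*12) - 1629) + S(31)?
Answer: -1674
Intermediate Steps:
(Z(4, -1*12) - 1629) + S(31) = (7 - 1629) - 52 = -1622 - 52 = -1674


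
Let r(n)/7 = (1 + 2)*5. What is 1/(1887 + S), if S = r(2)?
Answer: 1/1992 ≈ 0.00050201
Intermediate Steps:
r(n) = 105 (r(n) = 7*((1 + 2)*5) = 7*(3*5) = 7*15 = 105)
S = 105
1/(1887 + S) = 1/(1887 + 105) = 1/1992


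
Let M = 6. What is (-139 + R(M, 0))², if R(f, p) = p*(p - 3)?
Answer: 19321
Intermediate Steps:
R(f, p) = p*(-3 + p)
(-139 + R(M, 0))² = (-139 + 0*(-3 + 0))² = (-139 + 0*(-3))² = (-139 + 0)² = (-139)² = 19321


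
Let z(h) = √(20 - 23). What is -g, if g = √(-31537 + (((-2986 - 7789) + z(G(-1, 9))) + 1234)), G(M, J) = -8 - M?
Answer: -√(-41078 + I*√3) ≈ -0.0042729 - 202.68*I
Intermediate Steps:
z(h) = I*√3 (z(h) = √(-3) = I*√3)
g = √(-41078 + I*√3) (g = √(-31537 + (((-2986 - 7789) + I*√3) + 1234)) = √(-31537 + ((-10775 + I*√3) + 1234)) = √(-31537 + (-9541 + I*√3)) = √(-41078 + I*√3) ≈ 0.0043 + 202.68*I)
-g = -√(-41078 + I*√3)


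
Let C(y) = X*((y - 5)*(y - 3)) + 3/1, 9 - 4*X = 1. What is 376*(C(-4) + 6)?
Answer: 50760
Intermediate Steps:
X = 2 (X = 9/4 - ¼*1 = 9/4 - ¼ = 2)
C(y) = 3 + 2*(-5 + y)*(-3 + y) (C(y) = 2*((y - 5)*(y - 3)) + 3/1 = 2*((-5 + y)*(-3 + y)) + 3*1 = 2*(-5 + y)*(-3 + y) + 3 = 3 + 2*(-5 + y)*(-3 + y))
376*(C(-4) + 6) = 376*((33 - 16*(-4) + 2*(-4)²) + 6) = 376*((33 + 64 + 2*16) + 6) = 376*((33 + 64 + 32) + 6) = 376*(129 + 6) = 376*135 = 50760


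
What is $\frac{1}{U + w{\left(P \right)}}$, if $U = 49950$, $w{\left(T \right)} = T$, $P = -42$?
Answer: $\frac{1}{49908} \approx 2.0037 \cdot 10^{-5}$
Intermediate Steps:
$\frac{1}{U + w{\left(P \right)}} = \frac{1}{49950 - 42} = \frac{1}{49908}$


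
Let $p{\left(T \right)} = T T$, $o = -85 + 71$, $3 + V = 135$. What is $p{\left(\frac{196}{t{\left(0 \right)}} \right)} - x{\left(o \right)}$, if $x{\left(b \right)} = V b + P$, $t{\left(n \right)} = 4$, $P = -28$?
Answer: $4277$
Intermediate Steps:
$V = 132$ ($V = -3 + 135 = 132$)
$o = -14$
$x{\left(b \right)} = -28 + 132 b$ ($x{\left(b \right)} = 132 b - 28 = -28 + 132 b$)
$p{\left(T \right)} = T^{2}$
$p{\left(\frac{196}{t{\left(0 \right)}} \right)} - x{\left(o \right)} = \left(\frac{196}{4}\right)^{2} - \left(-28 + 132 \left(-14\right)\right) = \left(196 \cdot \frac{1}{4}\right)^{2} - \left(-28 - 1848\right) = 49^{2} - -1876 = 2401 + 1876 = 4277$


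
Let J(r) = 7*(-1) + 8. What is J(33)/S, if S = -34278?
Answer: -1/34278 ≈ -2.9173e-5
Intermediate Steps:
J(r) = 1 (J(r) = -7 + 8 = 1)
J(33)/S = 1/(-34278) = 1*(-1/34278) = -1/34278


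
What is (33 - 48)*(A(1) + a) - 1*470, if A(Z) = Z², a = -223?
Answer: 2860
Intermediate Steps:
(33 - 48)*(A(1) + a) - 1*470 = (33 - 48)*(1² - 223) - 1*470 = -15*(1 - 223) - 470 = -15*(-222) - 470 = 3330 - 470 = 2860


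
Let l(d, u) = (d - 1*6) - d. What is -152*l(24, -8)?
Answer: 912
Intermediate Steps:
l(d, u) = -6 (l(d, u) = (d - 6) - d = (-6 + d) - d = -6)
-152*l(24, -8) = -152*(-6) = 912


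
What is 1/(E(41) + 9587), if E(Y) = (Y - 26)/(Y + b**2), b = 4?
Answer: 19/182158 ≈ 0.00010431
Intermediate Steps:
E(Y) = (-26 + Y)/(16 + Y) (E(Y) = (Y - 26)/(Y + 4**2) = (-26 + Y)/(Y + 16) = (-26 + Y)/(16 + Y))
1/(E(41) + 9587) = 1/((-26 + 41)/(16 + 41) + 9587) = 1/(15/57 + 9587) = 1/((1/57)*15 + 9587) = 1/(5/19 + 9587) = 1/(182158/19) = 19/182158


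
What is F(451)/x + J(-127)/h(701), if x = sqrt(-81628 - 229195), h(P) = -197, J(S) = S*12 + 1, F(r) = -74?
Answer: 1523/197 + 74*I*sqrt(310823)/310823 ≈ 7.731 + 0.13273*I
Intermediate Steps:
J(S) = 1 + 12*S (J(S) = 12*S + 1 = 1 + 12*S)
x = I*sqrt(310823) (x = sqrt(-310823) = I*sqrt(310823) ≈ 557.51*I)
F(451)/x + J(-127)/h(701) = -74*(-I*sqrt(310823)/310823) + (1 + 12*(-127))/(-197) = -(-74)*I*sqrt(310823)/310823 + (1 - 1524)*(-1/197) = 74*I*sqrt(310823)/310823 - 1523*(-1/197) = 74*I*sqrt(310823)/310823 + 1523/197 = 1523/197 + 74*I*sqrt(310823)/310823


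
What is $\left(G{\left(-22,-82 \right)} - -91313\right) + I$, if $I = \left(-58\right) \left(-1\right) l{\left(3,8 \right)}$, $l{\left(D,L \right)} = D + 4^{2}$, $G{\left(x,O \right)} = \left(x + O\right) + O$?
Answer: $92229$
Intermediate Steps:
$G{\left(x,O \right)} = x + 2 O$ ($G{\left(x,O \right)} = \left(O + x\right) + O = x + 2 O$)
$l{\left(D,L \right)} = 16 + D$ ($l{\left(D,L \right)} = D + 16 = 16 + D$)
$I = 1102$ ($I = \left(-58\right) \left(-1\right) \left(16 + 3\right) = 58 \cdot 19 = 1102$)
$\left(G{\left(-22,-82 \right)} - -91313\right) + I = \left(\left(-22 + 2 \left(-82\right)\right) - -91313\right) + 1102 = \left(\left(-22 - 164\right) + 91313\right) + 1102 = \left(-186 + 91313\right) + 1102 = 91127 + 1102 = 92229$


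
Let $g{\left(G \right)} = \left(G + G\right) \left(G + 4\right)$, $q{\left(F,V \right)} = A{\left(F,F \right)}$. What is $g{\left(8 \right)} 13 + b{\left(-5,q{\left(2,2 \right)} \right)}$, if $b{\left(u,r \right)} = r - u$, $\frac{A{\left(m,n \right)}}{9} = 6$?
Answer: $2555$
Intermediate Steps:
$A{\left(m,n \right)} = 54$ ($A{\left(m,n \right)} = 9 \cdot 6 = 54$)
$q{\left(F,V \right)} = 54$
$g{\left(G \right)} = 2 G \left(4 + G\right)$
$g{\left(8 \right)} 13 + b{\left(-5,q{\left(2,2 \right)} \right)} = 2 \cdot 8 \left(4 + 8\right) 13 + \left(54 - -5\right) = 2 \cdot 8 \cdot 12 \cdot 13 + \left(54 + 5\right) = 192 \cdot 13 + 59 = 2496 + 59 = 2555$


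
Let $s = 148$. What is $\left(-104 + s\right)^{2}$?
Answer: $1936$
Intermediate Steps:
$\left(-104 + s\right)^{2} = \left(-104 + 148\right)^{2} = 44^{2} = 1936$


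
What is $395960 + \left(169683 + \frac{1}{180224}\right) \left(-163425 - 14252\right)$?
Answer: $- \frac{5433459912734221}{180224} \approx -3.0148 \cdot 10^{10}$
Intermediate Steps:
$395960 + \left(169683 + \frac{1}{180224}\right) \left(-163425 - 14252\right) = 395960 + \left(169683 + \frac{1}{180224}\right) \left(-177677\right) = 395960 + \frac{30580948993}{180224} \left(-177677\right) = 395960 - \frac{5433531274229261}{180224} = - \frac{5433459912734221}{180224}$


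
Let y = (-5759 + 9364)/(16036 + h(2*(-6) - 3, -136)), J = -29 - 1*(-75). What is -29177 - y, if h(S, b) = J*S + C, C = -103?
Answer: -444748616/15243 ≈ -29177.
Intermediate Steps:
J = 46 (J = -29 + 75 = 46)
h(S, b) = -103 + 46*S (h(S, b) = 46*S - 103 = -103 + 46*S)
y = 3605/15243 (y = (-5759 + 9364)/(16036 + (-103 + 46*(2*(-6) - 3))) = 3605/(16036 + (-103 + 46*(-12 - 3))) = 3605/(16036 + (-103 + 46*(-15))) = 3605/(16036 + (-103 - 690)) = 3605/(16036 - 793) = 3605/15243 ≈ 0.23650)
-29177 - y = -29177 - 1*3605/15243 = -29177 - 3605/15243 = -444748616/15243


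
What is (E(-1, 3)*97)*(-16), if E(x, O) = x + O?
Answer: -3104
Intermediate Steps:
E(x, O) = O + x
(E(-1, 3)*97)*(-16) = ((3 - 1)*97)*(-16) = (2*97)*(-16) = 194*(-16) = -3104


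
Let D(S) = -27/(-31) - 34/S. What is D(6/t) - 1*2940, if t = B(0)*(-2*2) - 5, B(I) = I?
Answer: -270704/93 ≈ -2910.8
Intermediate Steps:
t = -5 (t = 0*(-2*2) - 5 = 0*(-4) - 5 = 0 - 5 = -5)
D(S) = 27/31 - 34/S (D(S) = -27*(-1/31) - 34/S = 27/31 - 34/S)
D(6/t) - 1*2940 = (27/31 - 34/(6/(-5))) - 1*2940 = (27/31 - 34/(6*(-⅕))) - 2940 = (27/31 - 34/(-6/5)) - 2940 = (27/31 - 34*(-⅚)) - 2940 = (27/31 + 85/3) - 2940 = 2716/93 - 2940 = -270704/93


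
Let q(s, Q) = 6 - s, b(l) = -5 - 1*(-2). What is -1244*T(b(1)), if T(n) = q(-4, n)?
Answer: -12440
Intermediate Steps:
b(l) = -3 (b(l) = -5 + 2 = -3)
T(n) = 10 (T(n) = 6 - 1*(-4) = 6 + 4 = 10)
-1244*T(b(1)) = -1244*10 = -12440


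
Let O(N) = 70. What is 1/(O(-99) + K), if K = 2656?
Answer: 1/2726 ≈ 0.00036684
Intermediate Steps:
1/(O(-99) + K) = 1/(70 + 2656) = 1/2726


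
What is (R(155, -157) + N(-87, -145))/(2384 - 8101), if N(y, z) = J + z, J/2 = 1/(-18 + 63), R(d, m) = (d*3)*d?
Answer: -3236852/257265 ≈ -12.582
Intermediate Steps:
R(d, m) = 3*d² (R(d, m) = (3*d)*d = 3*d²)
J = 2/45 (J = 2/(-18 + 63) = 2/45 ≈ 0.044444)
N(y, z) = 2/45 + z
(R(155, -157) + N(-87, -145))/(2384 - 8101) = (3*155² + (2/45 - 145))/(2384 - 8101) = (3*24025 - 6523/45)/(-5717) = (72075 - 6523/45)*(-1/5717) = (3236852/45)*(-1/5717) = -3236852/257265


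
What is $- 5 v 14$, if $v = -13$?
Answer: $910$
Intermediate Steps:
$- 5 v 14 = \left(-5\right) \left(-13\right) 14 = 65 \cdot 14 = 910$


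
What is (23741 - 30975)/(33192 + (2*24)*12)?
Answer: -3617/16884 ≈ -0.21423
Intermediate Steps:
(23741 - 30975)/(33192 + (2*24)*12) = -7234/(33192 + 48*12) = -7234/(33192 + 576) = -7234/33768 = -7234*1/33768 = -3617/16884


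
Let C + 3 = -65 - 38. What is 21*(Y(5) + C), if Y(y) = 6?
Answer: -2100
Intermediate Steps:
C = -106 (C = -3 + (-65 - 38) = -3 - 103 = -106)
21*(Y(5) + C) = 21*(6 - 106) = 21*(-100) = -2100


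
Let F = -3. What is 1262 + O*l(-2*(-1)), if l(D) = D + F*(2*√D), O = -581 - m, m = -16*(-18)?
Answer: -476 + 5214*√2 ≈ 6897.7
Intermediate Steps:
m = 288
O = -869 (O = -581 - 1*288 = -581 - 288 = -869)
l(D) = D - 6*√D
1262 + O*l(-2*(-1)) = 1262 - 869*(-2*(-1) - 6*√2) = 1262 - 869*(2 - 6*√2) = 1262 + (-1738 + 5214*√2) = -476 + 5214*√2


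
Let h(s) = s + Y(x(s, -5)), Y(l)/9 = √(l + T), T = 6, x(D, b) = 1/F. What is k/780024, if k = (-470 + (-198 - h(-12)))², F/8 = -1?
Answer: 3446495/6240192 + 123*√94/32501 ≈ 0.58900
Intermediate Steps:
F = -8 (F = 8*(-1) = -8)
x(D, b) = -⅛ (x(D, b) = 1/(-8) = 1*(-⅛) = -⅛)
Y(l) = 9*√(6 + l) (Y(l) = 9*√(l + 6) = 9*√(6 + l))
h(s) = s + 9*√94/4 (h(s) = s + 9*√(6 - ⅛) = s + 9*√(47/8) = s + 9*(√94/4) = s + 9*√94/4)
k = (-656 - 9*√94/4)² (k = (-470 + (-198 - (-12 + 9*√94/4)))² = (-470 + (-198 + (12 - 9*√94/4)))² = (-470 + (-186 - 9*√94/4))² = (-656 - 9*√94/4)² ≈ 4.5943e+5)
k/780024 = (3446495/8 + 2952*√94)/780024 = (3446495/8 + 2952*√94)*(1/780024) = 3446495/6240192 + 123*√94/32501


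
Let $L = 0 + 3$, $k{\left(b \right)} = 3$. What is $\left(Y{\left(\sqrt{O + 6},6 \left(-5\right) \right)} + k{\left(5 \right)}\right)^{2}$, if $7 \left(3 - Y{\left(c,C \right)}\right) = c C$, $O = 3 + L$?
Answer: $\frac{12564}{49} + \frac{720 \sqrt{3}}{7} \approx 434.56$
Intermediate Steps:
$L = 3$
$O = 6$ ($O = 3 + 3 = 6$)
$Y{\left(c,C \right)} = 3 - \frac{C c}{7}$ ($Y{\left(c,C \right)} = 3 - \frac{c C}{7} = 3 - \frac{C c}{7}$)
$\left(Y{\left(\sqrt{O + 6},6 \left(-5\right) \right)} + k{\left(5 \right)}\right)^{2} = \left(\left(3 - \frac{6 \left(-5\right) \sqrt{6 + 6}}{7}\right) + 3\right)^{2} = \left(\left(3 - - \frac{30 \sqrt{12}}{7}\right) + 3\right)^{2} = \left(\left(3 - - \frac{30 \cdot 2 \sqrt{3}}{7}\right) + 3\right)^{2} = \left(\left(3 + \frac{60 \sqrt{3}}{7}\right) + 3\right)^{2} = \left(6 + \frac{60 \sqrt{3}}{7}\right)^{2}$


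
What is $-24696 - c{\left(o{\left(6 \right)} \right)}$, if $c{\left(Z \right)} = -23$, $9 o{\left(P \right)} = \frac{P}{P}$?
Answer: $-24673$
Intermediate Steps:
$o{\left(P \right)} = \frac{1}{9}$ ($o{\left(P \right)} = \frac{P \frac{1}{P}}{9} = \frac{1}{9} \cdot 1 = \frac{1}{9}$)
$-24696 - c{\left(o{\left(6 \right)} \right)} = -24696 - -23 = -24696 + 23 = -24673$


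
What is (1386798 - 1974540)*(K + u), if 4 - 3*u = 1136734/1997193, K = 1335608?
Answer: -1567783701563771980/1997193 ≈ -7.8499e+11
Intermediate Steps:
u = 6852038/5991579 (u = 4/3 - 1136734/(3*1997193) = 4/3 - ⅓*1136734/1997193 = 4/3 - 1136734/5991579 = 6852038/5991579 ≈ 1.1436)
(1386798 - 1974540)*(K + u) = (1386798 - 1974540)*(1335608 + 6852038/5991579) = -587742*8002407697070/5991579 = -1567783701563771980/1997193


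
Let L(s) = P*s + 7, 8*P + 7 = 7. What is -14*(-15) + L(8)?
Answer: 217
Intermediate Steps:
P = 0 (P = -7/8 + (⅛)*7 = -7/8 + 7/8 = 0)
L(s) = 7 (L(s) = 0*s + 7 = 0 + 7 = 7)
-14*(-15) + L(8) = -14*(-15) + 7 = 210 + 7 = 217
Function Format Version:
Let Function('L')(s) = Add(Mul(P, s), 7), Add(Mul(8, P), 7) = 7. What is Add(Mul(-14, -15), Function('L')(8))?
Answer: 217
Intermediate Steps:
P = 0 (P = Add(Rational(-7, 8), Mul(Rational(1, 8), 7)) = Add(Rational(-7, 8), Rational(7, 8)) = 0)
Function('L')(s) = 7 (Function('L')(s) = Add(Mul(0, s), 7) = Add(0, 7) = 7)
Add(Mul(-14, -15), Function('L')(8)) = Add(Mul(-14, -15), 7) = Add(210, 7) = 217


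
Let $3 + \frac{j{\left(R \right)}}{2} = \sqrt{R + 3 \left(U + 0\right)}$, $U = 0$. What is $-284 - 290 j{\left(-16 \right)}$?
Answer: $1456 - 2320 i \approx 1456.0 - 2320.0 i$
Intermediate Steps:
$j{\left(R \right)} = -6 + 2 \sqrt{R}$ ($j{\left(R \right)} = -6 + 2 \sqrt{R + 3 \left(0 + 0\right)} = -6 + 2 \sqrt{R + 3 \cdot 0} = -6 + 2 \sqrt{R + 0} = -6 + 2 \sqrt{R}$)
$-284 - 290 j{\left(-16 \right)} = -284 - 290 \left(-6 + 2 \sqrt{-16}\right) = -284 - 290 \left(-6 + 2 \cdot 4 i\right) = -284 - 290 \left(-6 + 8 i\right) = -284 + \left(1740 - 2320 i\right) = 1456 - 2320 i$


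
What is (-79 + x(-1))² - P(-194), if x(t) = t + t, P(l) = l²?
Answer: -31075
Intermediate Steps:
x(t) = 2*t
(-79 + x(-1))² - P(-194) = (-79 + 2*(-1))² - 1*(-194)² = (-79 - 2)² - 1*37636 = (-81)² - 37636 = 6561 - 37636 = -31075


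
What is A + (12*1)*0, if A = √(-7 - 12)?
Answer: I*√19 ≈ 4.3589*I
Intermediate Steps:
A = I*√19 (A = √(-19) = I*√19 ≈ 4.3589*I)
A + (12*1)*0 = I*√19 + (12*1)*0 = I*√19 + 12*0 = I*√19 + 0 = I*√19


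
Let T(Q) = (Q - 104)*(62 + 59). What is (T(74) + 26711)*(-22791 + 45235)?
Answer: 518029964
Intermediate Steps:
T(Q) = -12584 + 121*Q (T(Q) = (-104 + Q)*121 = -12584 + 121*Q)
(T(74) + 26711)*(-22791 + 45235) = ((-12584 + 121*74) + 26711)*(-22791 + 45235) = ((-12584 + 8954) + 26711)*22444 = (-3630 + 26711)*22444 = 23081*22444 = 518029964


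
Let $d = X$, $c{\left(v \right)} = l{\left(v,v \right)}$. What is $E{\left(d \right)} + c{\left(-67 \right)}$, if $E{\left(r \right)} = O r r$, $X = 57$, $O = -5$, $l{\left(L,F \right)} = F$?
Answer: $-16312$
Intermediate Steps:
$c{\left(v \right)} = v$
$d = 57$
$E{\left(r \right)} = - 5 r^{2}$ ($E{\left(r \right)} = - 5 r r = - 5 r^{2}$)
$E{\left(d \right)} + c{\left(-67 \right)} = - 5 \cdot 57^{2} - 67 = \left(-5\right) 3249 - 67 = -16245 - 67 = -16312$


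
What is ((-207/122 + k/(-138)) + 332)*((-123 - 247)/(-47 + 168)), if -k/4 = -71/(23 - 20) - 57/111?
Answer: -1539899135/1527867 ≈ -1007.9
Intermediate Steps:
k = 10736/111 (k = -4*(-71/(23 - 20) - 57/111) = -4*(-71/3 - 57*1/111) = -4*(-71*⅓ - 19/37) = -4*(-71/3 - 19/37) = -4*(-2684/111) = 10736/111 ≈ 96.721)
((-207/122 + k/(-138)) + 332)*((-123 - 247)/(-47 + 168)) = ((-207/122 + (10736/111)/(-138)) + 332)*((-123 - 247)/(-47 + 168)) = ((-207*1/122 + (10736/111)*(-1/138)) + 332)*(-370/121) = ((-207/122 - 5368/7659) + 332)*(-370*1/121) = (-2240309/934398 + 332)*(-370/121) = (307979827/934398)*(-370/121) = -1539899135/1527867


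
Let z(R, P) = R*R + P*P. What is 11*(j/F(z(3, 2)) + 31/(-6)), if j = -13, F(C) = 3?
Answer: -209/2 ≈ -104.50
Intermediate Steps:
z(R, P) = P² + R² (z(R, P) = R² + P² = P² + R²)
11*(j/F(z(3, 2)) + 31/(-6)) = 11*(-13/3 + 31/(-6)) = 11*(-13*⅓ + 31*(-⅙)) = 11*(-13/3 - 31/6) = 11*(-19/2) = -209/2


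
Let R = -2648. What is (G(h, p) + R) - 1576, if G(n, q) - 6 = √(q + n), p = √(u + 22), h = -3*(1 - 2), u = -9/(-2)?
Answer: -4218 + √(12 + 2*√106)/2 ≈ -4215.1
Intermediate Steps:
u = 9/2 (u = -9*(-½) = 9/2 ≈ 4.5000)
h = 3 (h = -3*(-1) = 3)
p = √106/2 (p = √(9/2 + 22) = √(53/2) = √106/2 ≈ 5.1478)
G(n, q) = 6 + √(n + q) (G(n, q) = 6 + √(q + n) = 6 + √(n + q))
(G(h, p) + R) - 1576 = ((6 + √(3 + √106/2)) - 2648) - 1576 = (-2642 + √(3 + √106/2)) - 1576 = -4218 + √(3 + √106/2)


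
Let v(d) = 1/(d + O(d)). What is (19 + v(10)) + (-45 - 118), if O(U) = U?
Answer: -2879/20 ≈ -143.95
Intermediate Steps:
v(d) = 1/(2*d) (v(d) = 1/(d + d) = 1/(2*d))
(19 + v(10)) + (-45 - 118) = (19 + (½)/10) + (-45 - 118) = (19 + (½)*(⅒)) - 163 = (19 + 1/20) - 163 = 381/20 - 163 = -2879/20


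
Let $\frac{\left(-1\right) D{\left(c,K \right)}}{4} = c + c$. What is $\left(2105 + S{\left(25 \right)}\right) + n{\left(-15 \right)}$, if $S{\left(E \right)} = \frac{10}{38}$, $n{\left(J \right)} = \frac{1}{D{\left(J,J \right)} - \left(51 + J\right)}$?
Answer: $\frac{3360019}{1596} \approx 2105.3$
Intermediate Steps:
$D{\left(c,K \right)} = - 8 c$ ($D{\left(c,K \right)} = - 4 \left(c + c\right) = - 4 \cdot 2 c = - 8 c$)
$n{\left(J \right)} = \frac{1}{-51 - 9 J}$ ($n{\left(J \right)} = \frac{1}{- 8 J - \left(51 + J\right)} = \frac{1}{-51 - 9 J}$)
$S{\left(E \right)} = \frac{5}{19}$ ($S{\left(E \right)} = 10 \cdot \frac{1}{38} = \frac{5}{19}$)
$\left(2105 + S{\left(25 \right)}\right) + n{\left(-15 \right)} = \left(2105 + \frac{5}{19}\right) - \frac{1}{51 + 9 \left(-15\right)} = \frac{40000}{19} - \frac{1}{51 - 135} = \frac{40000}{19} - \frac{1}{-84} = \frac{40000}{19} - - \frac{1}{84} = \frac{40000}{19} + \frac{1}{84} = \frac{3360019}{1596}$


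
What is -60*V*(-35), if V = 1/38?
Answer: 1050/19 ≈ 55.263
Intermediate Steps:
V = 1/38 ≈ 0.026316
-60*V*(-35) = -60*1/38*(-35) = -30/19*(-35) = 1050/19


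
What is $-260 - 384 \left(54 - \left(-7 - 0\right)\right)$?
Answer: $-23684$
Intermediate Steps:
$-260 - 384 \left(54 - \left(-7 - 0\right)\right) = -260 - 384 \left(54 - \left(-7 + 0\right)\right) = -260 - 384 \left(54 - -7\right) = -260 - 384 \left(54 + 7\right) = -260 - 23424 = -23684$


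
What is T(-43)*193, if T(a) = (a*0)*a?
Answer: 0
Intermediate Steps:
T(a) = 0 (T(a) = 0*a = 0)
T(-43)*193 = 0*193 = 0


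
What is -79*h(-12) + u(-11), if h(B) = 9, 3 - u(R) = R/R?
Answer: -709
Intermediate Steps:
u(R) = 2 (u(R) = 3 - R/R = 3 - 1*1 = 3 - 1 = 2)
-79*h(-12) + u(-11) = -79*9 + 2 = -711 + 2 = -709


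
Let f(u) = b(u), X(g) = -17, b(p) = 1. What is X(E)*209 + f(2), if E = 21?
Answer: -3552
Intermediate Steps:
f(u) = 1
X(E)*209 + f(2) = -17*209 + 1 = -3553 + 1 = -3552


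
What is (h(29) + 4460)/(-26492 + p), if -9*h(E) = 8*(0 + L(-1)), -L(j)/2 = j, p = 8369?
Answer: -5732/23301 ≈ -0.24600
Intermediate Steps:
L(j) = -2*j
h(E) = -16/9 (h(E) = -8*(0 - 2*(-1))/9 = -8*(0 + 2)/9 = -8*2/9 = -1/9*16 = -16/9)
(h(29) + 4460)/(-26492 + p) = (-16/9 + 4460)/(-26492 + 8369) = (40124/9)/(-18123) = (40124/9)*(-1/18123) = -5732/23301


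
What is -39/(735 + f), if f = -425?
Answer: -39/310 ≈ -0.12581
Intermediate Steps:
-39/(735 + f) = -39/(735 - 425) = -39/310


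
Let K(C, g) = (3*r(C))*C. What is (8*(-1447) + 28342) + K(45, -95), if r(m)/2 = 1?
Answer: 17036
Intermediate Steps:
r(m) = 2 (r(m) = 2*1 = 2)
K(C, g) = 6*C (K(C, g) = (3*2)*C = 6*C)
(8*(-1447) + 28342) + K(45, -95) = (8*(-1447) + 28342) + 6*45 = (-11576 + 28342) + 270 = 16766 + 270 = 17036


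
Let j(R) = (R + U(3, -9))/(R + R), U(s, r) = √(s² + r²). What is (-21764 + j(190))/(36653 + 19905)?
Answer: -43527/113116 + 3*√10/21492040 ≈ -0.38480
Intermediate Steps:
U(s, r) = √(r² + s²)
j(R) = (R + 3*√10)/(2*R) (j(R) = (R + √((-9)² + 3²))/(R + R) = (R + √(81 + 9))/((2*R)) = (R + √90)*(1/(2*R)) = (R + 3*√10)*(1/(2*R)) = (R + 3*√10)/(2*R))
(-21764 + j(190))/(36653 + 19905) = (-21764 + (½)*(190 + 3*√10)/190)/(36653 + 19905) = (-21764 + (½)*(1/190)*(190 + 3*√10))/56558 = (-21764 + (½ + 3*√10/380))*(1/56558) = (-43527/2 + 3*√10/380)*(1/56558) = -43527/113116 + 3*√10/21492040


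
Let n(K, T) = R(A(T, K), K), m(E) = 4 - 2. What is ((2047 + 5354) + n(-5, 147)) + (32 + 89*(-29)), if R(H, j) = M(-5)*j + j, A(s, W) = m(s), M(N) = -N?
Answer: 4822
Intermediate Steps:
m(E) = 2
A(s, W) = 2
R(H, j) = 6*j (R(H, j) = (-1*(-5))*j + j = 5*j + j = 6*j)
n(K, T) = 6*K
((2047 + 5354) + n(-5, 147)) + (32 + 89*(-29)) = ((2047 + 5354) + 6*(-5)) + (32 + 89*(-29)) = (7401 - 30) + (32 - 2581) = 7371 - 2549 = 4822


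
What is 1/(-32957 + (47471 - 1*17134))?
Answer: -1/2620 ≈ -0.00038168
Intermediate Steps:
1/(-32957 + (47471 - 1*17134)) = 1/(-32957 + (47471 - 17134)) = 1/(-32957 + 30337) = 1/(-2620) = -1/2620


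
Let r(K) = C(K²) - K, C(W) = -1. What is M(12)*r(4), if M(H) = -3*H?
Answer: 180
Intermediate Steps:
r(K) = -1 - K
M(12)*r(4) = (-3*12)*(-1 - 1*4) = -36*(-1 - 4) = -36*(-5) = 180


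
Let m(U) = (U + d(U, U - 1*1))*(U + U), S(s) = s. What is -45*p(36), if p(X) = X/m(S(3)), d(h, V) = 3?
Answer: -45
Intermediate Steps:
m(U) = 2*U*(3 + U) (m(U) = (U + 3)*(U + U) = (3 + U)*(2*U) = 2*U*(3 + U))
p(X) = X/36 (p(X) = X/((2*3*(3 + 3))) = X/((2*3*6)) = X/36)
-45*p(36) = -5*36/4 = -45*1 = -45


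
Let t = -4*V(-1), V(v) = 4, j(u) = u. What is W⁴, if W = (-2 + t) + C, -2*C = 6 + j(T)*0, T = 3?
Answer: 194481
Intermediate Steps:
C = -3 (C = -(6 + 3*0)/2 = -(6 + 0)/2 = -½*6 = -3)
t = -16 (t = -4*4 = -16)
W = -21 (W = (-2 - 16) - 3 = -18 - 3 = -21)
W⁴ = (-21)⁴ = 194481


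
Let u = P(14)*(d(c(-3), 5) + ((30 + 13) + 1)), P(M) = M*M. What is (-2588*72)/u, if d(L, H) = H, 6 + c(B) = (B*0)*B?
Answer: -46584/2401 ≈ -19.402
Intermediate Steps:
c(B) = -6 (c(B) = -6 + (B*0)*B = -6 + 0*B = -6 + 0 = -6)
P(M) = M²
u = 9604 (u = 14²*(5 + ((30 + 13) + 1)) = 196*(5 + (43 + 1)) = 196*(5 + 44) = 196*49 = 9604)
(-2588*72)/u = -2588*72/9604 = -186336*1/9604 = -46584/2401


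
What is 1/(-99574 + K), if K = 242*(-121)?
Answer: -1/128856 ≈ -7.7606e-6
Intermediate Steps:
K = -29282
1/(-99574 + K) = 1/(-99574 - 29282) = 1/(-128856) = -1/128856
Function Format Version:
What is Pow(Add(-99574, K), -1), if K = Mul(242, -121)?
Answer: Rational(-1, 128856) ≈ -7.7606e-6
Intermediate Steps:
K = -29282
Pow(Add(-99574, K), -1) = Pow(Add(-99574, -29282), -1) = Pow(-128856, -1) = Rational(-1, 128856)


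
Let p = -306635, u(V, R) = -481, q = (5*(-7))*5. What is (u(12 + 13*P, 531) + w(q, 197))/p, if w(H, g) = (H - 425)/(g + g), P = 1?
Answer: 95057/60407095 ≈ 0.0015736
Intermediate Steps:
q = -175 (q = -35*5 = -175)
w(H, g) = (-425 + H)/(2*g) (w(H, g) = (-425 + H)/((2*g)) = (-425 + H)*(1/(2*g)) = (-425 + H)/(2*g))
(u(12 + 13*P, 531) + w(q, 197))/p = (-481 + (½)*(-425 - 175)/197)/(-306635) = (-481 + (½)*(1/197)*(-600))*(-1/306635) = (-481 - 300/197)*(-1/306635) = -95057/197*(-1/306635) = 95057/60407095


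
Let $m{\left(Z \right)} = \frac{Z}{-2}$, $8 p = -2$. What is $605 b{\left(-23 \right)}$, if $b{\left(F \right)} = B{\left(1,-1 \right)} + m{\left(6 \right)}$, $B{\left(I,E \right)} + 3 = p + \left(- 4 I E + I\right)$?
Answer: $- \frac{3025}{4} \approx -756.25$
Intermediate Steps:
$p = - \frac{1}{4}$ ($p = \frac{1}{8} \left(-2\right) = - \frac{1}{4} \approx -0.25$)
$m{\left(Z \right)} = - \frac{Z}{2}$ ($m{\left(Z \right)} = Z \left(- \frac{1}{2}\right) = - \frac{Z}{2}$)
$B{\left(I,E \right)} = - \frac{13}{4} + I - 4 E I$ ($B{\left(I,E \right)} = -3 - \left(\frac{1}{4} - I - - 4 I E\right) = -3 - \left(\frac{1}{4} - I + 4 E I\right) = - \frac{13}{4} + I - 4 E I$)
$b{\left(F \right)} = - \frac{5}{4}$ ($b{\left(F \right)} = \left(- \frac{13}{4} + 1 - \left(-4\right) 1\right) - 3 = \left(- \frac{13}{4} + 1 + 4\right) - 3 = \frac{7}{4} - 3 = - \frac{5}{4}$)
$605 b{\left(-23 \right)} = 605 \left(- \frac{5}{4}\right) = - \frac{3025}{4}$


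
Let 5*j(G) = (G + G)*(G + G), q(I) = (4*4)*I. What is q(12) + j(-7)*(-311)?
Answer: -59996/5 ≈ -11999.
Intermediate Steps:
q(I) = 16*I
j(G) = 4*G²/5 (j(G) = ((G + G)*(G + G))/5 = ((2*G)*(2*G))/5 = (4*G²)/5 = 4*G²/5)
q(12) + j(-7)*(-311) = 16*12 + ((⅘)*(-7)²)*(-311) = 192 + ((⅘)*49)*(-311) = 192 + (196/5)*(-311) = 192 - 60956/5 = -59996/5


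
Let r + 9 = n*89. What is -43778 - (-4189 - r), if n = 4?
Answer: -39242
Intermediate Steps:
r = 347 (r = -9 + 4*89 = -9 + 356 = 347)
-43778 - (-4189 - r) = -43778 - (-4189 - 1*347) = -43778 - (-4189 - 347) = -43778 - 1*(-4536) = -43778 + 4536 = -39242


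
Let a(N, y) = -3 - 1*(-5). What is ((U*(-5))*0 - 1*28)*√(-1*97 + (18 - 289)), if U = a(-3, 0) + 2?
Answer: -112*I*√23 ≈ -537.13*I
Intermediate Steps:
a(N, y) = 2 (a(N, y) = -3 + 5 = 2)
U = 4 (U = 2 + 2 = 4)
((U*(-5))*0 - 1*28)*√(-1*97 + (18 - 289)) = ((4*(-5))*0 - 1*28)*√(-1*97 + (18 - 289)) = (-20*0 - 28)*√(-97 - 271) = (0 - 28)*√(-368) = -112*I*√23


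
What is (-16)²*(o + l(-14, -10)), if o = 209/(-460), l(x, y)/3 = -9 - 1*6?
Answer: -1338176/115 ≈ -11636.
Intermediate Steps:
l(x, y) = -45 (l(x, y) = 3*(-9 - 1*6) = 3*(-9 - 6) = 3*(-15) = -45)
o = -209/460 (o = 209*(-1/460) = -209/460 ≈ -0.45435)
(-16)²*(o + l(-14, -10)) = (-16)²*(-209/460 - 45) = 256*(-20909/460) = -1338176/115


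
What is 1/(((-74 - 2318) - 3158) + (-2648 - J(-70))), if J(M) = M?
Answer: -1/8128 ≈ -0.00012303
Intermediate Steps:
1/(((-74 - 2318) - 3158) + (-2648 - J(-70))) = 1/(((-74 - 2318) - 3158) + (-2648 - 1*(-70))) = 1/((-2392 - 3158) + (-2648 + 70)) = 1/(-5550 - 2578) = 1/(-8128) = -1/8128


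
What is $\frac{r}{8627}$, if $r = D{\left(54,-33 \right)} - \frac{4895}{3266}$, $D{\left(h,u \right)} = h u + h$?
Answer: $- \frac{5648543}{28175782} \approx -0.20048$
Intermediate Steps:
$D{\left(h,u \right)} = h + h u$
$r = - \frac{5648543}{3266}$ ($r = 54 \left(1 - 33\right) - \frac{4895}{3266} = 54 \left(-32\right) - 4895 \cdot \frac{1}{3266} = -1728 - \frac{4895}{3266} = - \frac{5648543}{3266} \approx -1729.5$)
$\frac{r}{8627} = - \frac{5648543}{3266 \cdot 8627} = \left(- \frac{5648543}{3266}\right) \frac{1}{8627} = - \frac{5648543}{28175782}$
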